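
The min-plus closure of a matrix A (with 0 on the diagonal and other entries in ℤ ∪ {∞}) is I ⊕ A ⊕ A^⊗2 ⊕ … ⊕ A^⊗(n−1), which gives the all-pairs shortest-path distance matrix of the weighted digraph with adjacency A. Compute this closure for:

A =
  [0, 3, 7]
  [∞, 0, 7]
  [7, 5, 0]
Closure =
  [0, 3, 7]
  [14, 0, 7]
  [7, 5, 0]

This is the Floyd-Warshall all-pairs shortest-path computation. For each intermediate vertex k = 0, 1, …, 2, update dist[i][j] ← min(dist[i][j], dist[i][k] + dist[k][j]). The final matrix gives, for each (i, j), the minimum total weight of any directed path from i to j (possibly empty when i = j).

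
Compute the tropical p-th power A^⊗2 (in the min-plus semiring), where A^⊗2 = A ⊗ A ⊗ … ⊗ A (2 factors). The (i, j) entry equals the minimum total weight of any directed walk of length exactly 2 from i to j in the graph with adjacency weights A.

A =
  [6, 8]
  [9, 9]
A^⊗2 =
  [12, 14]
  [15, 17]

Each entry (A^⊗2)_ij equals the minimum over all length-2 walks i = v_0 → v_1 → … → v_2 = j of Σ_t A[v_t][v_{t+1}]. For example, for (i, j) = (0, 1) we minimise over 2 possible intermediate vertex sequences; the minimum is 14, attained along the walk 0 → 0 → 1.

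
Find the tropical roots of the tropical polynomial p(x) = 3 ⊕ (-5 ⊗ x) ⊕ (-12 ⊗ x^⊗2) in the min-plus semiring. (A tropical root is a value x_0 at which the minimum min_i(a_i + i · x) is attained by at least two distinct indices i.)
Roots: {7, 8}

Each tropical root is a break point of the lower envelope of the lines y = a_i + i · x (there are 3 lines, with slopes 0, 1, ..., 2). Only the lines that attain the minimum somewhere contribute to roots; other lines are dominated. Here the surviving (envelope) indices are i = 2, i = 1, i = 0.
Intersections between consecutive envelope lines give the roots: for adjacent envelope indices i < j the intersection is x = (a_i − a_j) / (j − i). Reading off the sorted break points: {7, 8}.
Verification: at each break x_0, at least two indices attain the minimum of min_i(a_i + i · x_0).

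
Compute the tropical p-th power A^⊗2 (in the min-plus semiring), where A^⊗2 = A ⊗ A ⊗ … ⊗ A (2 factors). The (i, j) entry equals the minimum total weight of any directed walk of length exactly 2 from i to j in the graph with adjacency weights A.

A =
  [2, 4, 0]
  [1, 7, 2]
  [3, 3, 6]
A^⊗2 =
  [3, 3, 2]
  [3, 5, 1]
  [4, 7, 3]

Each entry (A^⊗2)_ij equals the minimum over all length-2 walks i = v_0 → v_1 → … → v_2 = j of Σ_t A[v_t][v_{t+1}]. For example, for (i, j) = (0, 2) we minimise over 3 possible intermediate vertex sequences; the minimum is 2, attained along the walk 0 → 0 → 2.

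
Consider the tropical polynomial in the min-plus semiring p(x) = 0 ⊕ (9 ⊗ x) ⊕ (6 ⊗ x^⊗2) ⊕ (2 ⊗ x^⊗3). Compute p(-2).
p(-2) = -4

A tropical monomial a ⊗ x^⊗i evaluates to a + i · x. Evaluating each term at x = -2:
  Term 0 contributes 0 + 0 · -2 = 0
  Term 1 contributes 9 + 1 · -2 = 7
  Term 2 contributes 6 + 2 · -2 = 2
  Term 3 contributes 2 + 3 · -2 = -4
p(-2) = ⊕ of these = min[0, 7, 2, -4] = -4.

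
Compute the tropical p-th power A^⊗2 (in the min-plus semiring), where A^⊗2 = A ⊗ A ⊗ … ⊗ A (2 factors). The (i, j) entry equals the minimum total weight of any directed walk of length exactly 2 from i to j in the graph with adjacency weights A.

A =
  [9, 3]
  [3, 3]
A^⊗2 =
  [6, 6]
  [6, 6]

Each entry (A^⊗2)_ij equals the minimum over all length-2 walks i = v_0 → v_1 → … → v_2 = j of Σ_t A[v_t][v_{t+1}]. For example, for (i, j) = (0, 1) we minimise over 2 possible intermediate vertex sequences; the minimum is 6, attained along the walk 0 → 1 → 1.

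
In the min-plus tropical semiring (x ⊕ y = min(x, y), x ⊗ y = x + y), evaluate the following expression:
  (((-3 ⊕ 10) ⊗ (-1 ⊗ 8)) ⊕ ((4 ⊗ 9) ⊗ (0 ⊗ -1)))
(((-3 ⊕ 10) ⊗ (-1 ⊗ 8)) ⊕ ((4 ⊗ 9) ⊗ (0 ⊗ -1))) = 4

Expand innermost to outermost. Recall ⊕ takes the minimum of its arguments and ⊗ takes their sum. Working out the expression (((-3 ⊕ 10) ⊗ (-1 ⊗ 8)) ⊕ ((4 ⊗ 9) ⊗ (0 ⊗ -1))) gives 4.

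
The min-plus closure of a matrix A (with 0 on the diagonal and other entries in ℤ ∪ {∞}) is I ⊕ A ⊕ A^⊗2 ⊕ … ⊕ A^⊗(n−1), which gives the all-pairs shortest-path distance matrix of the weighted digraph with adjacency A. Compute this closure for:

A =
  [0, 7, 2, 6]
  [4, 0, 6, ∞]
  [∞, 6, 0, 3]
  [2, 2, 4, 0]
Closure =
  [0, 7, 2, 5]
  [4, 0, 6, 9]
  [5, 5, 0, 3]
  [2, 2, 4, 0]

This is the Floyd-Warshall all-pairs shortest-path computation. For each intermediate vertex k = 0, 1, …, 3, update dist[i][j] ← min(dist[i][j], dist[i][k] + dist[k][j]). The final matrix gives, for each (i, j), the minimum total weight of any directed path from i to j (possibly empty when i = j).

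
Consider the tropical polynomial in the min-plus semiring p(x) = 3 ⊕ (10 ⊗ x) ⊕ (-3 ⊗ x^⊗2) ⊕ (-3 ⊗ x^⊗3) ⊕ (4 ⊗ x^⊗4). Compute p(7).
p(7) = 3

A tropical monomial a ⊗ x^⊗i evaluates to a + i · x. Evaluating each term at x = 7:
  Term 0 contributes 3 + 0 · 7 = 3
  Term 1 contributes 10 + 1 · 7 = 17
  Term 2 contributes -3 + 2 · 7 = 11
  Term 3 contributes -3 + 3 · 7 = 18
  Term 4 contributes 4 + 4 · 7 = 32
p(7) = ⊕ of these = min[3, 17, 11, 18, 32] = 3.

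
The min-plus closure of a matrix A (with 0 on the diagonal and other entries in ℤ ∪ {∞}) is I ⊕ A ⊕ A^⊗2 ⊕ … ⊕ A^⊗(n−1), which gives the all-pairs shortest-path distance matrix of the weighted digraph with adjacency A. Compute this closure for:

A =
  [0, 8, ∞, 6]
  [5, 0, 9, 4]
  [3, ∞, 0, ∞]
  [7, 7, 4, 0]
Closure =
  [0, 8, 10, 6]
  [5, 0, 8, 4]
  [3, 11, 0, 9]
  [7, 7, 4, 0]

This is the Floyd-Warshall all-pairs shortest-path computation. For each intermediate vertex k = 0, 1, …, 3, update dist[i][j] ← min(dist[i][j], dist[i][k] + dist[k][j]). The final matrix gives, for each (i, j), the minimum total weight of any directed path from i to j (possibly empty when i = j).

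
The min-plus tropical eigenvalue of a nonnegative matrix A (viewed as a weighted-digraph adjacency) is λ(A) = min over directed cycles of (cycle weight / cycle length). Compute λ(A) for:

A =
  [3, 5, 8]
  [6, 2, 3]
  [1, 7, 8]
λ(A) = 2

Enumerate directed cycles and compute their means (weight / length). Sample:
  cycle 0 → 0: weight = 3, length = 1, mean = 3/1 ≈ 3.000
  cycle 1 → 1: weight = 2, length = 1, mean = 2/1 ≈ 2.000
  cycle 2 → 2: weight = 8, length = 1, mean = 8/1 ≈ 8.000
  cycle 0 → 1 → 0: weight = 11, length = 2, mean = 11/2 ≈ 5.500
  cycle 0 → 2 → 0: weight = 9, length = 2, mean = 9/2 ≈ 4.500
  cycle 1 → 0 → 1: weight = 11, length = 2, mean = 11/2 ≈ 5.500
Minimum mean = 2.000, attained e.g. along the cycle 1 → 1 with weight 2 and length 1. So λ(A) = 2/1 = 2.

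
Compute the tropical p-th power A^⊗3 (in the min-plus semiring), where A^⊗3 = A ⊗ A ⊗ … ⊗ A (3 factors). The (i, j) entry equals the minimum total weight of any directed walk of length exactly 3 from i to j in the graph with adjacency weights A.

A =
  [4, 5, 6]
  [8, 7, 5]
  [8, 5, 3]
A^⊗3 =
  [12, 13, 12]
  [16, 13, 11]
  [14, 11, 9]

Each entry (A^⊗3)_ij equals the minimum over all length-3 walks i = v_0 → v_1 → … → v_3 = j of Σ_t A[v_t][v_{t+1}]. For example, for (i, j) = (0, 2) we minimise over 9 possible intermediate vertex sequences; the minimum is 12, attained along the walk 0 → 2 → 2 → 2.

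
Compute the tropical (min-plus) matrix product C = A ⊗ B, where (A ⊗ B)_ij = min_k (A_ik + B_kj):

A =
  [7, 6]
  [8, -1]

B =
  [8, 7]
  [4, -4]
A ⊗ B =
  [10, 2]
  [3, -5]

Apply the min-plus product entry-by-entry:
  C[0][0] = min over k of (A[0][0] + B[0][0] = 7 + 8 = 15, A[0][1] + B[1][0] = 6 + 4 = 10) = 10 (attained at k = 1)
  C[0][1] = min over k of (A[0][0] + B[0][1] = 7 + 7 = 14, A[0][1] + B[1][1] = 6 + -4 = 2) = 2 (attained at k = 1)
  C[1][0] = min over k of (A[1][0] + B[0][0] = 8 + 8 = 16, A[1][1] + B[1][0] = -1 + 4 = 3) = 3 (attained at k = 1)
  C[1][1] = min over k of (A[1][0] + B[0][1] = 8 + 7 = 15, A[1][1] + B[1][1] = -1 + -4 = -5) = -5 (attained at k = 1)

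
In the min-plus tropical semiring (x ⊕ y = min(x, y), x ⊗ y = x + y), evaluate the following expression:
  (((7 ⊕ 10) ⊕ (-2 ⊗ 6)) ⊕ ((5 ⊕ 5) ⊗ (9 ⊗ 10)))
(((7 ⊕ 10) ⊕ (-2 ⊗ 6)) ⊕ ((5 ⊕ 5) ⊗ (9 ⊗ 10))) = 4

Expand innermost to outermost. Recall ⊕ takes the minimum of its arguments and ⊗ takes their sum. Working out the expression (((7 ⊕ 10) ⊕ (-2 ⊗ 6)) ⊕ ((5 ⊕ 5) ⊗ (9 ⊗ 10))) gives 4.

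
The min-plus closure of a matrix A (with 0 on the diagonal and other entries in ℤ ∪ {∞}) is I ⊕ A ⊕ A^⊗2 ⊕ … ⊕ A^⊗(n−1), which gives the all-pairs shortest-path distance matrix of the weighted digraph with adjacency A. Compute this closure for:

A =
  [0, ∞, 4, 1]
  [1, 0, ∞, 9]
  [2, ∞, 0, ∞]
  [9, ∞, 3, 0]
Closure =
  [0, ∞, 4, 1]
  [1, 0, 5, 2]
  [2, ∞, 0, 3]
  [5, ∞, 3, 0]

This is the Floyd-Warshall all-pairs shortest-path computation. For each intermediate vertex k = 0, 1, …, 3, update dist[i][j] ← min(dist[i][j], dist[i][k] + dist[k][j]). The final matrix gives, for each (i, j), the minimum total weight of any directed path from i to j (possibly empty when i = j).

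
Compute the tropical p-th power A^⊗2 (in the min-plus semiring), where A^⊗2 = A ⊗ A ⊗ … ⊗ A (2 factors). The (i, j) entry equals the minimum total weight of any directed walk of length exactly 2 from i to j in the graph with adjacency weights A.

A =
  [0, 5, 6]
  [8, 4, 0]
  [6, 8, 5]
A^⊗2 =
  [0, 5, 5]
  [6, 8, 4]
  [6, 11, 8]

Each entry (A^⊗2)_ij equals the minimum over all length-2 walks i = v_0 → v_1 → … → v_2 = j of Σ_t A[v_t][v_{t+1}]. For example, for (i, j) = (0, 2) we minimise over 3 possible intermediate vertex sequences; the minimum is 5, attained along the walk 0 → 1 → 2.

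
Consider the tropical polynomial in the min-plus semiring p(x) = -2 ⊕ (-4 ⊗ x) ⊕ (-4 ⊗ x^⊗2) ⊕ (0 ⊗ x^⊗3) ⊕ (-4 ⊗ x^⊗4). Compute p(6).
p(6) = -2

A tropical monomial a ⊗ x^⊗i evaluates to a + i · x. Evaluating each term at x = 6:
  Term 0 contributes -2 + 0 · 6 = -2
  Term 1 contributes -4 + 1 · 6 = 2
  Term 2 contributes -4 + 2 · 6 = 8
  Term 3 contributes 0 + 3 · 6 = 18
  Term 4 contributes -4 + 4 · 6 = 20
p(6) = ⊕ of these = min[-2, 2, 8, 18, 20] = -2.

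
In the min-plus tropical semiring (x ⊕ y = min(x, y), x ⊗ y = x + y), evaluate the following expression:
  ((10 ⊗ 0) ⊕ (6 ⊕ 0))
((10 ⊗ 0) ⊕ (6 ⊕ 0)) = 0

Expand innermost to outermost. Recall ⊕ takes the minimum of its arguments and ⊗ takes their sum. Working out the expression ((10 ⊗ 0) ⊕ (6 ⊕ 0)) gives 0.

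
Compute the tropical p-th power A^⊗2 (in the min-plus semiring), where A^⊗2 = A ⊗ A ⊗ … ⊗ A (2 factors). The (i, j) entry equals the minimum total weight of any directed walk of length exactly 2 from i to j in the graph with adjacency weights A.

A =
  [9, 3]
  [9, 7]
A^⊗2 =
  [12, 10]
  [16, 12]

Each entry (A^⊗2)_ij equals the minimum over all length-2 walks i = v_0 → v_1 → … → v_2 = j of Σ_t A[v_t][v_{t+1}]. For example, for (i, j) = (0, 1) we minimise over 2 possible intermediate vertex sequences; the minimum is 10, attained along the walk 0 → 1 → 1.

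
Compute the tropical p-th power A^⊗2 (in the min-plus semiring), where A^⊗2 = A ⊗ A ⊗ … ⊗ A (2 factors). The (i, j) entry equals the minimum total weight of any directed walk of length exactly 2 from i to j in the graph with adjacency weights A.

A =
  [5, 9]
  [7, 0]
A^⊗2 =
  [10, 9]
  [7, 0]

Each entry (A^⊗2)_ij equals the minimum over all length-2 walks i = v_0 → v_1 → … → v_2 = j of Σ_t A[v_t][v_{t+1}]. For example, for (i, j) = (0, 1) we minimise over 2 possible intermediate vertex sequences; the minimum is 9, attained along the walk 0 → 1 → 1.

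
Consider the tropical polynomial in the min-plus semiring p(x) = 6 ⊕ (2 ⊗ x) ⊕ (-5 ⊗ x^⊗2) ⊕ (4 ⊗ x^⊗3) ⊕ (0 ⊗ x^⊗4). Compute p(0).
p(0) = -5

A tropical monomial a ⊗ x^⊗i evaluates to a + i · x. Evaluating each term at x = 0:
  Term 0 contributes 6 + 0 · 0 = 6
  Term 1 contributes 2 + 1 · 0 = 2
  Term 2 contributes -5 + 2 · 0 = -5
  Term 3 contributes 4 + 3 · 0 = 4
  Term 4 contributes 0 + 4 · 0 = 0
p(0) = ⊕ of these = min[6, 2, -5, 4, 0] = -5.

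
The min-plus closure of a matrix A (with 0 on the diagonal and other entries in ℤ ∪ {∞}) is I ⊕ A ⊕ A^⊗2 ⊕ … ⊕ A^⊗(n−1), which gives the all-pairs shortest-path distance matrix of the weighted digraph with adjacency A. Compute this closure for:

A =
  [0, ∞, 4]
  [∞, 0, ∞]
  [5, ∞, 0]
Closure =
  [0, ∞, 4]
  [∞, 0, ∞]
  [5, ∞, 0]

This is the Floyd-Warshall all-pairs shortest-path computation. For each intermediate vertex k = 0, 1, …, 2, update dist[i][j] ← min(dist[i][j], dist[i][k] + dist[k][j]). The final matrix gives, for each (i, j), the minimum total weight of any directed path from i to j (possibly empty when i = j).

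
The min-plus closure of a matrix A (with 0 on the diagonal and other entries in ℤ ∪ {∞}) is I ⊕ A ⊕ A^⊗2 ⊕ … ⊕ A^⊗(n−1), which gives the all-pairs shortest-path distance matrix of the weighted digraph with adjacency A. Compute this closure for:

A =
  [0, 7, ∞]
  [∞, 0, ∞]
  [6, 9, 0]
Closure =
  [0, 7, ∞]
  [∞, 0, ∞]
  [6, 9, 0]

This is the Floyd-Warshall all-pairs shortest-path computation. For each intermediate vertex k = 0, 1, …, 2, update dist[i][j] ← min(dist[i][j], dist[i][k] + dist[k][j]). The final matrix gives, for each (i, j), the minimum total weight of any directed path from i to j (possibly empty when i = j).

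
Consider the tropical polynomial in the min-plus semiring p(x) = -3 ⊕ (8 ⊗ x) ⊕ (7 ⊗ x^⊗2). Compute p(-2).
p(-2) = -3

A tropical monomial a ⊗ x^⊗i evaluates to a + i · x. Evaluating each term at x = -2:
  Term 0 contributes -3 + 0 · -2 = -3
  Term 1 contributes 8 + 1 · -2 = 6
  Term 2 contributes 7 + 2 · -2 = 3
p(-2) = ⊕ of these = min[-3, 6, 3] = -3.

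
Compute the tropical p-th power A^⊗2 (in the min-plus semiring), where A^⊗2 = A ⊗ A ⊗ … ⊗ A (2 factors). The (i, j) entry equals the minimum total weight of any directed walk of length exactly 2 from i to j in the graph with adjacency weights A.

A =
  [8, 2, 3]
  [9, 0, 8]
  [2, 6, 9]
A^⊗2 =
  [5, 2, 10]
  [9, 0, 8]
  [10, 4, 5]

Each entry (A^⊗2)_ij equals the minimum over all length-2 walks i = v_0 → v_1 → … → v_2 = j of Σ_t A[v_t][v_{t+1}]. For example, for (i, j) = (0, 2) we minimise over 3 possible intermediate vertex sequences; the minimum is 10, attained along the walk 0 → 1 → 2.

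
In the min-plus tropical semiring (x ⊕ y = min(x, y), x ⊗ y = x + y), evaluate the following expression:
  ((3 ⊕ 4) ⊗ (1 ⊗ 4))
((3 ⊕ 4) ⊗ (1 ⊗ 4)) = 8

Expand innermost to outermost. Recall ⊕ takes the minimum of its arguments and ⊗ takes their sum. Working out the expression ((3 ⊕ 4) ⊗ (1 ⊗ 4)) gives 8.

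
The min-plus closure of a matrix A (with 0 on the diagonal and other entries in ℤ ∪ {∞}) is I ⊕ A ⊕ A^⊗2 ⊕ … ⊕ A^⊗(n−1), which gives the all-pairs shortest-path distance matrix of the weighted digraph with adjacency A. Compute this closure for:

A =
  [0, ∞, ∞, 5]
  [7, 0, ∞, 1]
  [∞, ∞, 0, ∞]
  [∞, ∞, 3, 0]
Closure =
  [0, ∞, 8, 5]
  [7, 0, 4, 1]
  [∞, ∞, 0, ∞]
  [∞, ∞, 3, 0]

This is the Floyd-Warshall all-pairs shortest-path computation. For each intermediate vertex k = 0, 1, …, 3, update dist[i][j] ← min(dist[i][j], dist[i][k] + dist[k][j]). The final matrix gives, for each (i, j), the minimum total weight of any directed path from i to j (possibly empty when i = j).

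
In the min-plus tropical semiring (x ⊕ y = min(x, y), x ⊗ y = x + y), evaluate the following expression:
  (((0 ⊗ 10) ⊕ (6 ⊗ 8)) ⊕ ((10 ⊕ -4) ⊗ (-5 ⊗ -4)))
(((0 ⊗ 10) ⊕ (6 ⊗ 8)) ⊕ ((10 ⊕ -4) ⊗ (-5 ⊗ -4))) = -13

Expand innermost to outermost. Recall ⊕ takes the minimum of its arguments and ⊗ takes their sum. Working out the expression (((0 ⊗ 10) ⊕ (6 ⊗ 8)) ⊕ ((10 ⊕ -4) ⊗ (-5 ⊗ -4))) gives -13.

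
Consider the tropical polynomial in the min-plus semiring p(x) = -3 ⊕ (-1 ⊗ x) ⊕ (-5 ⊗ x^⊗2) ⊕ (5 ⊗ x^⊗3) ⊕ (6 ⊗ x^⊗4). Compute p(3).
p(3) = -3

A tropical monomial a ⊗ x^⊗i evaluates to a + i · x. Evaluating each term at x = 3:
  Term 0 contributes -3 + 0 · 3 = -3
  Term 1 contributes -1 + 1 · 3 = 2
  Term 2 contributes -5 + 2 · 3 = 1
  Term 3 contributes 5 + 3 · 3 = 14
  Term 4 contributes 6 + 4 · 3 = 18
p(3) = ⊕ of these = min[-3, 2, 1, 14, 18] = -3.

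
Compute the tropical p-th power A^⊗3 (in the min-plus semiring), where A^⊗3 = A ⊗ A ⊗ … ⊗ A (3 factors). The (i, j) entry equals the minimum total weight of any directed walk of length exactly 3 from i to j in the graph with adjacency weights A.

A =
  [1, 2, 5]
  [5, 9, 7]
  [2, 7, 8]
A^⊗3 =
  [3, 4, 7]
  [7, 8, 11]
  [4, 5, 8]

Each entry (A^⊗3)_ij equals the minimum over all length-3 walks i = v_0 → v_1 → … → v_3 = j of Σ_t A[v_t][v_{t+1}]. For example, for (i, j) = (0, 2) we minimise over 9 possible intermediate vertex sequences; the minimum is 7, attained along the walk 0 → 0 → 0 → 2.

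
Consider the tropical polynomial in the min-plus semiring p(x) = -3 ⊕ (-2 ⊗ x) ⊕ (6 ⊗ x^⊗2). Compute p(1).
p(1) = -3

A tropical monomial a ⊗ x^⊗i evaluates to a + i · x. Evaluating each term at x = 1:
  Term 0 contributes -3 + 0 · 1 = -3
  Term 1 contributes -2 + 1 · 1 = -1
  Term 2 contributes 6 + 2 · 1 = 8
p(1) = ⊕ of these = min[-3, -1, 8] = -3.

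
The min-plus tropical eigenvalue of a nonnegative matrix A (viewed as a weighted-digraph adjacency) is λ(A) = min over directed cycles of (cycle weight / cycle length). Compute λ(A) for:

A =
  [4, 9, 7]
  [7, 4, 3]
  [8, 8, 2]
λ(A) = 2

Enumerate directed cycles and compute their means (weight / length). Sample:
  cycle 0 → 0: weight = 4, length = 1, mean = 4/1 ≈ 4.000
  cycle 1 → 1: weight = 4, length = 1, mean = 4/1 ≈ 4.000
  cycle 2 → 2: weight = 2, length = 1, mean = 2/1 ≈ 2.000
  cycle 0 → 1 → 0: weight = 16, length = 2, mean = 16/2 ≈ 8.000
  cycle 0 → 2 → 0: weight = 15, length = 2, mean = 15/2 ≈ 7.500
  cycle 1 → 0 → 1: weight = 16, length = 2, mean = 16/2 ≈ 8.000
Minimum mean = 2.000, attained e.g. along the cycle 2 → 2 with weight 2 and length 1. So λ(A) = 2/1 = 2.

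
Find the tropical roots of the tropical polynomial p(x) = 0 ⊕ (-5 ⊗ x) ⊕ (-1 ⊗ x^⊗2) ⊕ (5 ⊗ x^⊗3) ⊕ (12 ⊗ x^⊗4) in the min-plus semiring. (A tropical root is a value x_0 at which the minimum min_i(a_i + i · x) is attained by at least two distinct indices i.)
Roots: {-7, -6, -4, 5}

Each tropical root is a break point of the lower envelope of the lines y = a_i + i · x (there are 5 lines, with slopes 0, 1, ..., 4). Only the lines that attain the minimum somewhere contribute to roots; other lines are dominated. Here the surviving (envelope) indices are i = 4, i = 3, i = 2, i = 1, i = 0.
Intersections between consecutive envelope lines give the roots: for adjacent envelope indices i < j the intersection is x = (a_i − a_j) / (j − i). Reading off the sorted break points: {-7, -6, -4, 5}.
Verification: at each break x_0, at least two indices attain the minimum of min_i(a_i + i · x_0).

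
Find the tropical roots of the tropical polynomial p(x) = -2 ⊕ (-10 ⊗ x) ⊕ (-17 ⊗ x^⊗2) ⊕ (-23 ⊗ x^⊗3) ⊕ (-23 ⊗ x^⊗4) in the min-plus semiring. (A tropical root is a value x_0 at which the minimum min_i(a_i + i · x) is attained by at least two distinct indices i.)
Roots: {0, 6, 7, 8}

Each tropical root is a break point of the lower envelope of the lines y = a_i + i · x (there are 5 lines, with slopes 0, 1, ..., 4). Only the lines that attain the minimum somewhere contribute to roots; other lines are dominated. Here the surviving (envelope) indices are i = 4, i = 3, i = 2, i = 1, i = 0.
Intersections between consecutive envelope lines give the roots: for adjacent envelope indices i < j the intersection is x = (a_i − a_j) / (j − i). Reading off the sorted break points: {0, 6, 7, 8}.
Verification: at each break x_0, at least two indices attain the minimum of min_i(a_i + i · x_0).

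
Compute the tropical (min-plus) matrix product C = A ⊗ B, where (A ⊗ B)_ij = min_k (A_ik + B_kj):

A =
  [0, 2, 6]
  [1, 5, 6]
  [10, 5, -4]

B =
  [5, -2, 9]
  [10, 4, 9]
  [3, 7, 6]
A ⊗ B =
  [5, -2, 9]
  [6, -1, 10]
  [-1, 3, 2]

Apply the min-plus product entry-by-entry:
  C[0][0] = min over k of (A[0][0] + B[0][0] = 0 + 5 = 5, A[0][1] + B[1][0] = 2 + 10 = 12, A[0][2] + B[2][0] = 6 + 3 = 9) = 5 (attained at k = 0)
  C[0][1] = min over k of (A[0][0] + B[0][1] = 0 + -2 = -2, A[0][1] + B[1][1] = 2 + 4 = 6, A[0][2] + B[2][1] = 6 + 7 = 13) = -2 (attained at k = 0)
  C[0][2] = min over k of (A[0][0] + B[0][2] = 0 + 9 = 9, A[0][1] + B[1][2] = 2 + 9 = 11, A[0][2] + B[2][2] = 6 + 6 = 12) = 9 (attained at k = 0)
  C[1][0] = min over k of (A[1][0] + B[0][0] = 1 + 5 = 6, A[1][1] + B[1][0] = 5 + 10 = 15, A[1][2] + B[2][0] = 6 + 3 = 9) = 6 (attained at k = 0)
  C[1][1] = min over k of (A[1][0] + B[0][1] = 1 + -2 = -1, A[1][1] + B[1][1] = 5 + 4 = 9, A[1][2] + B[2][1] = 6 + 7 = 13) = -1 (attained at k = 0)
  C[1][2] = min over k of (A[1][0] + B[0][2] = 1 + 9 = 10, A[1][1] + B[1][2] = 5 + 9 = 14, A[1][2] + B[2][2] = 6 + 6 = 12) = 10 (attained at k = 0)
  C[2][0] = min over k of (A[2][0] + B[0][0] = 10 + 5 = 15, A[2][1] + B[1][0] = 5 + 10 = 15, A[2][2] + B[2][0] = -4 + 3 = -1) = -1 (attained at k = 2)
  C[2][1] = min over k of (A[2][0] + B[0][1] = 10 + -2 = 8, A[2][1] + B[1][1] = 5 + 4 = 9, A[2][2] + B[2][1] = -4 + 7 = 3) = 3 (attained at k = 2)
  C[2][2] = min over k of (A[2][0] + B[0][2] = 10 + 9 = 19, A[2][1] + B[1][2] = 5 + 9 = 14, A[2][2] + B[2][2] = -4 + 6 = 2) = 2 (attained at k = 2)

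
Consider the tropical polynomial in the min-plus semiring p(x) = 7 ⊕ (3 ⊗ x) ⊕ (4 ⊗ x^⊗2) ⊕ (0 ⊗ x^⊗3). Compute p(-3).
p(-3) = -9

A tropical monomial a ⊗ x^⊗i evaluates to a + i · x. Evaluating each term at x = -3:
  Term 0 contributes 7 + 0 · -3 = 7
  Term 1 contributes 3 + 1 · -3 = 0
  Term 2 contributes 4 + 2 · -3 = -2
  Term 3 contributes 0 + 3 · -3 = -9
p(-3) = ⊕ of these = min[7, 0, -2, -9] = -9.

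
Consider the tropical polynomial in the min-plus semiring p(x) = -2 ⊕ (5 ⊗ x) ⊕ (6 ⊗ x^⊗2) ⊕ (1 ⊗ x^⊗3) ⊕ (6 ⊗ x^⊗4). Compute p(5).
p(5) = -2

A tropical monomial a ⊗ x^⊗i evaluates to a + i · x. Evaluating each term at x = 5:
  Term 0 contributes -2 + 0 · 5 = -2
  Term 1 contributes 5 + 1 · 5 = 10
  Term 2 contributes 6 + 2 · 5 = 16
  Term 3 contributes 1 + 3 · 5 = 16
  Term 4 contributes 6 + 4 · 5 = 26
p(5) = ⊕ of these = min[-2, 10, 16, 16, 26] = -2.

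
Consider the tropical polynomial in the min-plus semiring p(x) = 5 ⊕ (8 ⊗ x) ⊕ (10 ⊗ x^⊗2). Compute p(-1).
p(-1) = 5

A tropical monomial a ⊗ x^⊗i evaluates to a + i · x. Evaluating each term at x = -1:
  Term 0 contributes 5 + 0 · -1 = 5
  Term 1 contributes 8 + 1 · -1 = 7
  Term 2 contributes 10 + 2 · -1 = 8
p(-1) = ⊕ of these = min[5, 7, 8] = 5.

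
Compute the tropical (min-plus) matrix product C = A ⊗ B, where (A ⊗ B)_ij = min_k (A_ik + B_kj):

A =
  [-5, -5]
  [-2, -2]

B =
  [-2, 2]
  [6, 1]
A ⊗ B =
  [-7, -4]
  [-4, -1]

Apply the min-plus product entry-by-entry:
  C[0][0] = min over k of (A[0][0] + B[0][0] = -5 + -2 = -7, A[0][1] + B[1][0] = -5 + 6 = 1) = -7 (attained at k = 0)
  C[0][1] = min over k of (A[0][0] + B[0][1] = -5 + 2 = -3, A[0][1] + B[1][1] = -5 + 1 = -4) = -4 (attained at k = 1)
  C[1][0] = min over k of (A[1][0] + B[0][0] = -2 + -2 = -4, A[1][1] + B[1][0] = -2 + 6 = 4) = -4 (attained at k = 0)
  C[1][1] = min over k of (A[1][0] + B[0][1] = -2 + 2 = 0, A[1][1] + B[1][1] = -2 + 1 = -1) = -1 (attained at k = 1)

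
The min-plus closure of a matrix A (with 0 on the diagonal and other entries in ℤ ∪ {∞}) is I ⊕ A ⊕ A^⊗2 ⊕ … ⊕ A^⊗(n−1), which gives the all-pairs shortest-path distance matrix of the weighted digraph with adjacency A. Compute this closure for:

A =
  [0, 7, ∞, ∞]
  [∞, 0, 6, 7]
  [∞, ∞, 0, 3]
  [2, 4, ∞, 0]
Closure =
  [0, 7, 13, 14]
  [9, 0, 6, 7]
  [5, 7, 0, 3]
  [2, 4, 10, 0]

This is the Floyd-Warshall all-pairs shortest-path computation. For each intermediate vertex k = 0, 1, …, 3, update dist[i][j] ← min(dist[i][j], dist[i][k] + dist[k][j]). The final matrix gives, for each (i, j), the minimum total weight of any directed path from i to j (possibly empty when i = j).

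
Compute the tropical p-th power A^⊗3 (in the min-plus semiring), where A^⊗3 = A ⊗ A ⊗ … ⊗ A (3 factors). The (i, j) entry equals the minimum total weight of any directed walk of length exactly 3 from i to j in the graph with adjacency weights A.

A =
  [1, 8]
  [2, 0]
A^⊗3 =
  [3, 8]
  [2, 0]

Each entry (A^⊗3)_ij equals the minimum over all length-3 walks i = v_0 → v_1 → … → v_3 = j of Σ_t A[v_t][v_{t+1}]. For example, for (i, j) = (0, 1) we minimise over 4 possible intermediate vertex sequences; the minimum is 8, attained along the walk 0 → 1 → 1 → 1.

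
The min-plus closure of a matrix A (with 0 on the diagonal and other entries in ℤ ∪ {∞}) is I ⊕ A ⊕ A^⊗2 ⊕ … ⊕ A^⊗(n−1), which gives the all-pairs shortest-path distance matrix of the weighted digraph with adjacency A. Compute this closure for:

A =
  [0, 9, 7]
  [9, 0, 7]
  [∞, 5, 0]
Closure =
  [0, 9, 7]
  [9, 0, 7]
  [14, 5, 0]

This is the Floyd-Warshall all-pairs shortest-path computation. For each intermediate vertex k = 0, 1, …, 2, update dist[i][j] ← min(dist[i][j], dist[i][k] + dist[k][j]). The final matrix gives, for each (i, j), the minimum total weight of any directed path from i to j (possibly empty when i = j).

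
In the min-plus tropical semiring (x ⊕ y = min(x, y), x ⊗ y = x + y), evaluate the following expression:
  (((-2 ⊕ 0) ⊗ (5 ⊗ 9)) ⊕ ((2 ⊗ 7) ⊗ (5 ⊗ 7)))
(((-2 ⊕ 0) ⊗ (5 ⊗ 9)) ⊕ ((2 ⊗ 7) ⊗ (5 ⊗ 7))) = 12

Expand innermost to outermost. Recall ⊕ takes the minimum of its arguments and ⊗ takes their sum. Working out the expression (((-2 ⊕ 0) ⊗ (5 ⊗ 9)) ⊕ ((2 ⊗ 7) ⊗ (5 ⊗ 7))) gives 12.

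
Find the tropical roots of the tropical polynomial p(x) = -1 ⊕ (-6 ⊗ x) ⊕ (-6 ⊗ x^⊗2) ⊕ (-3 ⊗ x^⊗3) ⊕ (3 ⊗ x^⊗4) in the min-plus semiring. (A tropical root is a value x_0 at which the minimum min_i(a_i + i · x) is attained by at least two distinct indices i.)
Roots: {-6, -3, 0, 5}

Each tropical root is a break point of the lower envelope of the lines y = a_i + i · x (there are 5 lines, with slopes 0, 1, ..., 4). Only the lines that attain the minimum somewhere contribute to roots; other lines are dominated. Here the surviving (envelope) indices are i = 4, i = 3, i = 2, i = 1, i = 0.
Intersections between consecutive envelope lines give the roots: for adjacent envelope indices i < j the intersection is x = (a_i − a_j) / (j − i). Reading off the sorted break points: {-6, -3, 0, 5}.
Verification: at each break x_0, at least two indices attain the minimum of min_i(a_i + i · x_0).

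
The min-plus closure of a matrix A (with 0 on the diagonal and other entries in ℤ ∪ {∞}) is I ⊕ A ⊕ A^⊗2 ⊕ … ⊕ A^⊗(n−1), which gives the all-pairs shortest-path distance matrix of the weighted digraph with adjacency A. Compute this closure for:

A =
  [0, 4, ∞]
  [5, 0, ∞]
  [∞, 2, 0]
Closure =
  [0, 4, ∞]
  [5, 0, ∞]
  [7, 2, 0]

This is the Floyd-Warshall all-pairs shortest-path computation. For each intermediate vertex k = 0, 1, …, 2, update dist[i][j] ← min(dist[i][j], dist[i][k] + dist[k][j]). The final matrix gives, for each (i, j), the minimum total weight of any directed path from i to j (possibly empty when i = j).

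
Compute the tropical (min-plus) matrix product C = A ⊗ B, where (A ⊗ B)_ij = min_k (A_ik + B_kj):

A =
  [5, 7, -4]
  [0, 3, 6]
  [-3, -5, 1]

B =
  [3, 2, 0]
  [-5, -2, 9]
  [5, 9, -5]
A ⊗ B =
  [1, 5, -9]
  [-2, 1, 0]
  [-10, -7, -4]

Apply the min-plus product entry-by-entry:
  C[0][0] = min over k of (A[0][0] + B[0][0] = 5 + 3 = 8, A[0][1] + B[1][0] = 7 + -5 = 2, A[0][2] + B[2][0] = -4 + 5 = 1) = 1 (attained at k = 2)
  C[0][1] = min over k of (A[0][0] + B[0][1] = 5 + 2 = 7, A[0][1] + B[1][1] = 7 + -2 = 5, A[0][2] + B[2][1] = -4 + 9 = 5) = 5 (attained at k = 1)
  C[0][2] = min over k of (A[0][0] + B[0][2] = 5 + 0 = 5, A[0][1] + B[1][2] = 7 + 9 = 16, A[0][2] + B[2][2] = -4 + -5 = -9) = -9 (attained at k = 2)
  C[1][0] = min over k of (A[1][0] + B[0][0] = 0 + 3 = 3, A[1][1] + B[1][0] = 3 + -5 = -2, A[1][2] + B[2][0] = 6 + 5 = 11) = -2 (attained at k = 1)
  C[1][1] = min over k of (A[1][0] + B[0][1] = 0 + 2 = 2, A[1][1] + B[1][1] = 3 + -2 = 1, A[1][2] + B[2][1] = 6 + 9 = 15) = 1 (attained at k = 1)
  C[1][2] = min over k of (A[1][0] + B[0][2] = 0 + 0 = 0, A[1][1] + B[1][2] = 3 + 9 = 12, A[1][2] + B[2][2] = 6 + -5 = 1) = 0 (attained at k = 0)
  C[2][0] = min over k of (A[2][0] + B[0][0] = -3 + 3 = 0, A[2][1] + B[1][0] = -5 + -5 = -10, A[2][2] + B[2][0] = 1 + 5 = 6) = -10 (attained at k = 1)
  C[2][1] = min over k of (A[2][0] + B[0][1] = -3 + 2 = -1, A[2][1] + B[1][1] = -5 + -2 = -7, A[2][2] + B[2][1] = 1 + 9 = 10) = -7 (attained at k = 1)
  C[2][2] = min over k of (A[2][0] + B[0][2] = -3 + 0 = -3, A[2][1] + B[1][2] = -5 + 9 = 4, A[2][2] + B[2][2] = 1 + -5 = -4) = -4 (attained at k = 2)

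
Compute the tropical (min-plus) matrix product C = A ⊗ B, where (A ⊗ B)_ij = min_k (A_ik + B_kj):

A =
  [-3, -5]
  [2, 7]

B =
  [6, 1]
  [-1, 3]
A ⊗ B =
  [-6, -2]
  [6, 3]

Apply the min-plus product entry-by-entry:
  C[0][0] = min over k of (A[0][0] + B[0][0] = -3 + 6 = 3, A[0][1] + B[1][0] = -5 + -1 = -6) = -6 (attained at k = 1)
  C[0][1] = min over k of (A[0][0] + B[0][1] = -3 + 1 = -2, A[0][1] + B[1][1] = -5 + 3 = -2) = -2 (attained at k = 0)
  C[1][0] = min over k of (A[1][0] + B[0][0] = 2 + 6 = 8, A[1][1] + B[1][0] = 7 + -1 = 6) = 6 (attained at k = 1)
  C[1][1] = min over k of (A[1][0] + B[0][1] = 2 + 1 = 3, A[1][1] + B[1][1] = 7 + 3 = 10) = 3 (attained at k = 0)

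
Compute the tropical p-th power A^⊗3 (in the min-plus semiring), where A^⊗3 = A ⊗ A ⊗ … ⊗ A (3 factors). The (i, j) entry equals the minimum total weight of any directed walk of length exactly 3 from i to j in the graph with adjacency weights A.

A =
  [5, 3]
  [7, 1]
A^⊗3 =
  [11, 5]
  [9, 3]

Each entry (A^⊗3)_ij equals the minimum over all length-3 walks i = v_0 → v_1 → … → v_3 = j of Σ_t A[v_t][v_{t+1}]. For example, for (i, j) = (0, 1) we minimise over 4 possible intermediate vertex sequences; the minimum is 5, attained along the walk 0 → 1 → 1 → 1.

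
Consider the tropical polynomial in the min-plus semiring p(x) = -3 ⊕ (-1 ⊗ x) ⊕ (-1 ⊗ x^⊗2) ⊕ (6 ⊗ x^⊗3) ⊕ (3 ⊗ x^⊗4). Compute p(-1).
p(-1) = -3

A tropical monomial a ⊗ x^⊗i evaluates to a + i · x. Evaluating each term at x = -1:
  Term 0 contributes -3 + 0 · -1 = -3
  Term 1 contributes -1 + 1 · -1 = -2
  Term 2 contributes -1 + 2 · -1 = -3
  Term 3 contributes 6 + 3 · -1 = 3
  Term 4 contributes 3 + 4 · -1 = -1
p(-1) = ⊕ of these = min[-3, -2, -3, 3, -1] = -3.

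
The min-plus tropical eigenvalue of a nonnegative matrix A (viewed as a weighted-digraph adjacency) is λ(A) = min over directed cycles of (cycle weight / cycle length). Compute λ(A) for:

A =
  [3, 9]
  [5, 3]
λ(A) = 3

Enumerate directed cycles and compute their means (weight / length). Sample:
  cycle 0 → 0: weight = 3, length = 1, mean = 3/1 ≈ 3.000
  cycle 1 → 1: weight = 3, length = 1, mean = 3/1 ≈ 3.000
  cycle 0 → 1 → 0: weight = 14, length = 2, mean = 14/2 ≈ 7.000
  cycle 1 → 0 → 1: weight = 14, length = 2, mean = 14/2 ≈ 7.000
Minimum mean = 3.000, attained e.g. along the cycle 0 → 0 with weight 3 and length 1. So λ(A) = 3/1 = 3.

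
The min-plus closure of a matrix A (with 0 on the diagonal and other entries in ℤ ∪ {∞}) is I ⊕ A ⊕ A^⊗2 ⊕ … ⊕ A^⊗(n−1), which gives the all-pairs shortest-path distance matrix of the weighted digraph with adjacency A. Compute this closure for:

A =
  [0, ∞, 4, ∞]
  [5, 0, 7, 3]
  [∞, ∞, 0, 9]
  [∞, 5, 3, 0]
Closure =
  [0, 18, 4, 13]
  [5, 0, 6, 3]
  [19, 14, 0, 9]
  [10, 5, 3, 0]

This is the Floyd-Warshall all-pairs shortest-path computation. For each intermediate vertex k = 0, 1, …, 3, update dist[i][j] ← min(dist[i][j], dist[i][k] + dist[k][j]). The final matrix gives, for each (i, j), the minimum total weight of any directed path from i to j (possibly empty when i = j).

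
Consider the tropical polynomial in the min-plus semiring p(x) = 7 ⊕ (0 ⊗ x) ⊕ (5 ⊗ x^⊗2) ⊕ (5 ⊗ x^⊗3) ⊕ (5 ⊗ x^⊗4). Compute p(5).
p(5) = 5

A tropical monomial a ⊗ x^⊗i evaluates to a + i · x. Evaluating each term at x = 5:
  Term 0 contributes 7 + 0 · 5 = 7
  Term 1 contributes 0 + 1 · 5 = 5
  Term 2 contributes 5 + 2 · 5 = 15
  Term 3 contributes 5 + 3 · 5 = 20
  Term 4 contributes 5 + 4 · 5 = 25
p(5) = ⊕ of these = min[7, 5, 15, 20, 25] = 5.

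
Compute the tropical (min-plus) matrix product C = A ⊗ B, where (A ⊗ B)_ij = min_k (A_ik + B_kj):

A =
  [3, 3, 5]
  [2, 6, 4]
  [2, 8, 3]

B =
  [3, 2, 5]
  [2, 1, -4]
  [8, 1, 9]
A ⊗ B =
  [5, 4, -1]
  [5, 4, 2]
  [5, 4, 4]

Apply the min-plus product entry-by-entry:
  C[0][0] = min over k of (A[0][0] + B[0][0] = 3 + 3 = 6, A[0][1] + B[1][0] = 3 + 2 = 5, A[0][2] + B[2][0] = 5 + 8 = 13) = 5 (attained at k = 1)
  C[0][1] = min over k of (A[0][0] + B[0][1] = 3 + 2 = 5, A[0][1] + B[1][1] = 3 + 1 = 4, A[0][2] + B[2][1] = 5 + 1 = 6) = 4 (attained at k = 1)
  C[0][2] = min over k of (A[0][0] + B[0][2] = 3 + 5 = 8, A[0][1] + B[1][2] = 3 + -4 = -1, A[0][2] + B[2][2] = 5 + 9 = 14) = -1 (attained at k = 1)
  C[1][0] = min over k of (A[1][0] + B[0][0] = 2 + 3 = 5, A[1][1] + B[1][0] = 6 + 2 = 8, A[1][2] + B[2][0] = 4 + 8 = 12) = 5 (attained at k = 0)
  C[1][1] = min over k of (A[1][0] + B[0][1] = 2 + 2 = 4, A[1][1] + B[1][1] = 6 + 1 = 7, A[1][2] + B[2][1] = 4 + 1 = 5) = 4 (attained at k = 0)
  C[1][2] = min over k of (A[1][0] + B[0][2] = 2 + 5 = 7, A[1][1] + B[1][2] = 6 + -4 = 2, A[1][2] + B[2][2] = 4 + 9 = 13) = 2 (attained at k = 1)
  C[2][0] = min over k of (A[2][0] + B[0][0] = 2 + 3 = 5, A[2][1] + B[1][0] = 8 + 2 = 10, A[2][2] + B[2][0] = 3 + 8 = 11) = 5 (attained at k = 0)
  C[2][1] = min over k of (A[2][0] + B[0][1] = 2 + 2 = 4, A[2][1] + B[1][1] = 8 + 1 = 9, A[2][2] + B[2][1] = 3 + 1 = 4) = 4 (attained at k = 0)
  C[2][2] = min over k of (A[2][0] + B[0][2] = 2 + 5 = 7, A[2][1] + B[1][2] = 8 + -4 = 4, A[2][2] + B[2][2] = 3 + 9 = 12) = 4 (attained at k = 1)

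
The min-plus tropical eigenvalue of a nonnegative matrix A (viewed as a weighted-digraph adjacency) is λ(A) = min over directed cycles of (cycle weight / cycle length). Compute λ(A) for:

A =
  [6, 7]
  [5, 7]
λ(A) = 6

Enumerate directed cycles and compute their means (weight / length). Sample:
  cycle 0 → 0: weight = 6, length = 1, mean = 6/1 ≈ 6.000
  cycle 1 → 1: weight = 7, length = 1, mean = 7/1 ≈ 7.000
  cycle 0 → 1 → 0: weight = 12, length = 2, mean = 12/2 ≈ 6.000
  cycle 1 → 0 → 1: weight = 12, length = 2, mean = 12/2 ≈ 6.000
Minimum mean = 6.000, attained e.g. along the cycle 0 → 0 with weight 6 and length 1. So λ(A) = 6/1 = 6.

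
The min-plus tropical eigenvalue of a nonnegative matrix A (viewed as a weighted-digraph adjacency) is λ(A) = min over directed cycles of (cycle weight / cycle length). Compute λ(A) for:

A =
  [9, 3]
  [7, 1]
λ(A) = 1

Enumerate directed cycles and compute their means (weight / length). Sample:
  cycle 0 → 0: weight = 9, length = 1, mean = 9/1 ≈ 9.000
  cycle 1 → 1: weight = 1, length = 1, mean = 1/1 ≈ 1.000
  cycle 0 → 1 → 0: weight = 10, length = 2, mean = 10/2 ≈ 5.000
  cycle 1 → 0 → 1: weight = 10, length = 2, mean = 10/2 ≈ 5.000
Minimum mean = 1.000, attained e.g. along the cycle 1 → 1 with weight 1 and length 1. So λ(A) = 1/1 = 1.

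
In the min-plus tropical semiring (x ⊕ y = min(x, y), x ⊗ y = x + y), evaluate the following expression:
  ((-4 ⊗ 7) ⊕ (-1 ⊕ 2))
((-4 ⊗ 7) ⊕ (-1 ⊕ 2)) = -1

Expand innermost to outermost. Recall ⊕ takes the minimum of its arguments and ⊗ takes their sum. Working out the expression ((-4 ⊗ 7) ⊕ (-1 ⊕ 2)) gives -1.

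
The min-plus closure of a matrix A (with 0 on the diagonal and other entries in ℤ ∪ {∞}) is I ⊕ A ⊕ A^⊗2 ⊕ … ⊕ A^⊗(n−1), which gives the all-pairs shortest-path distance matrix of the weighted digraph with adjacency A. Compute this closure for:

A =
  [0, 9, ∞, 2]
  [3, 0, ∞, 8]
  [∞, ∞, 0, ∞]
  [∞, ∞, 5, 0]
Closure =
  [0, 9, 7, 2]
  [3, 0, 10, 5]
  [∞, ∞, 0, ∞]
  [∞, ∞, 5, 0]

This is the Floyd-Warshall all-pairs shortest-path computation. For each intermediate vertex k = 0, 1, …, 3, update dist[i][j] ← min(dist[i][j], dist[i][k] + dist[k][j]). The final matrix gives, for each (i, j), the minimum total weight of any directed path from i to j (possibly empty when i = j).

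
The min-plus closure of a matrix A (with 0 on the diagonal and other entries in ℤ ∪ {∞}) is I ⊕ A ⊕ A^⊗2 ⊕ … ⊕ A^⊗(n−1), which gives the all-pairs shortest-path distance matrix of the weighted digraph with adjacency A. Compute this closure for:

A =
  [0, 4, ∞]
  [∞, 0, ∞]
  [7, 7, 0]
Closure =
  [0, 4, ∞]
  [∞, 0, ∞]
  [7, 7, 0]

This is the Floyd-Warshall all-pairs shortest-path computation. For each intermediate vertex k = 0, 1, …, 2, update dist[i][j] ← min(dist[i][j], dist[i][k] + dist[k][j]). The final matrix gives, for each (i, j), the minimum total weight of any directed path from i to j (possibly empty when i = j).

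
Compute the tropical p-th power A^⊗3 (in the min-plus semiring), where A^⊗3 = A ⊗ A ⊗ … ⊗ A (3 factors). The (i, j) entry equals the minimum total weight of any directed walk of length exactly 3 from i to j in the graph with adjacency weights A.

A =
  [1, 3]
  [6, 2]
A^⊗3 =
  [3, 5]
  [8, 6]

Each entry (A^⊗3)_ij equals the minimum over all length-3 walks i = v_0 → v_1 → … → v_3 = j of Σ_t A[v_t][v_{t+1}]. For example, for (i, j) = (0, 1) we minimise over 4 possible intermediate vertex sequences; the minimum is 5, attained along the walk 0 → 0 → 0 → 1.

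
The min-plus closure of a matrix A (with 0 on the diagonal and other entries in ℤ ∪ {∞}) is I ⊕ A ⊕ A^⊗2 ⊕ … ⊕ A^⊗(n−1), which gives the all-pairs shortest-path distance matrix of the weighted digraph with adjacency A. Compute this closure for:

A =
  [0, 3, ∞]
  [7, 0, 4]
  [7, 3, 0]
Closure =
  [0, 3, 7]
  [7, 0, 4]
  [7, 3, 0]

This is the Floyd-Warshall all-pairs shortest-path computation. For each intermediate vertex k = 0, 1, …, 2, update dist[i][j] ← min(dist[i][j], dist[i][k] + dist[k][j]). The final matrix gives, for each (i, j), the minimum total weight of any directed path from i to j (possibly empty when i = j).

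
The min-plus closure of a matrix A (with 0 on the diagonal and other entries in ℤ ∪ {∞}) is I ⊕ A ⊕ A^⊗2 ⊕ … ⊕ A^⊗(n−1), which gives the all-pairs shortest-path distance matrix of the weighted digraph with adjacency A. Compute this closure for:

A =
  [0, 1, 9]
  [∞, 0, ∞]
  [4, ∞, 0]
Closure =
  [0, 1, 9]
  [∞, 0, ∞]
  [4, 5, 0]

This is the Floyd-Warshall all-pairs shortest-path computation. For each intermediate vertex k = 0, 1, …, 2, update dist[i][j] ← min(dist[i][j], dist[i][k] + dist[k][j]). The final matrix gives, for each (i, j), the minimum total weight of any directed path from i to j (possibly empty when i = j).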